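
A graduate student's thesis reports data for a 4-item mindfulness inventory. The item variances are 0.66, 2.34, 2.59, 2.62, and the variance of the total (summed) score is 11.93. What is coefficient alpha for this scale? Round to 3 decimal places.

sum of item variances = 0.66 + 2.34 + 2.59 + 2.62 = 8.21
α = (k/(k−1))·(1 − sum of item variances/total variance) = (4/3)·(1 − 8.21/11.93) = 0.416

coefficient alpha = 0.416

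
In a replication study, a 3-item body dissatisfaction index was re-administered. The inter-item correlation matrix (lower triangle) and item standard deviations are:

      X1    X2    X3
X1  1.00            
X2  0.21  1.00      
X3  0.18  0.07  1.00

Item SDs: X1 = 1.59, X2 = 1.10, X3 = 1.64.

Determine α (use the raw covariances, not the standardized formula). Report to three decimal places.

Σσ²ᵢ = 1.59² + 1.10² + 1.64² = 6.4277
Covariances σ_ij = r_ij · s_i · s_j:
  σ(X1,X2) = 0.21 × 1.59 × 1.10 = 0.3673
  σ(X1,X3) = 0.18 × 1.59 × 1.64 = 0.4694
  σ(X2,X3) = 0.07 × 1.10 × 1.64 = 0.1263
σ²_T = Σσ²ᵢ + 2·Σσ_ij = 6.4277 + 2 × 0.9630 = 8.3537
α = (3/2)·(1 − 6.4277/8.3537) = 0.346

α = 0.346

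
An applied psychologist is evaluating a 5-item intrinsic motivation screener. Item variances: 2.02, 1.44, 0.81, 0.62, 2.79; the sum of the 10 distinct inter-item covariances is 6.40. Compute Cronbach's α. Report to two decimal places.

Cronbach's α = 0.78

Σσᵢ² = 2.02 + 1.44 + 0.81 + 0.62 + 2.79 = 7.68
Sum of distinct covariances = 6.40
σ²_total = Σσᵢ² + 2·Σcov = 7.68 + 2 × 6.40 = 20.48
α = (5/4)·(1 − 7.68/20.48) = 0.78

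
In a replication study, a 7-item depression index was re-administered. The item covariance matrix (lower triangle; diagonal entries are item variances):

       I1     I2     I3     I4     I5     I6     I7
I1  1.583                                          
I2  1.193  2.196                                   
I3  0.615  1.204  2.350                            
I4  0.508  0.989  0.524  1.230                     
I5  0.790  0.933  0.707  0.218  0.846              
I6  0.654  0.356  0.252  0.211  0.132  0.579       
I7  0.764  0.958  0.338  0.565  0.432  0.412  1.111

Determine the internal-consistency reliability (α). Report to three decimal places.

α = 0.841

ΣVar(i) = 1.583 + 2.196 + 2.350 + 1.230 + 0.846 + 0.579 + 1.111 = 9.895
Sum of the distinct covariances = 12.755
total variance = 9.895 + 2 × 12.755 = 35.405
α = (k/(k−1))·(1 − ΣVar(i)/total variance) = (7/6)·(1 − 9.895/35.405) = 0.841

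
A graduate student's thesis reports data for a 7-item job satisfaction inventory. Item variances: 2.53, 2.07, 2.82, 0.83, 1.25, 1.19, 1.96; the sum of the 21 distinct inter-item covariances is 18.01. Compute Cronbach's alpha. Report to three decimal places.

Σσᵢ² = 2.53 + 2.07 + 2.82 + 0.83 + 1.25 + 1.19 + 1.96 = 12.65
Sum of distinct covariances = 18.01
Var(T) = Σσᵢ² + 2·Σcov = 12.65 + 2 × 18.01 = 48.67
α = (7/6)·(1 − 12.65/48.67) = 0.863

α = 0.863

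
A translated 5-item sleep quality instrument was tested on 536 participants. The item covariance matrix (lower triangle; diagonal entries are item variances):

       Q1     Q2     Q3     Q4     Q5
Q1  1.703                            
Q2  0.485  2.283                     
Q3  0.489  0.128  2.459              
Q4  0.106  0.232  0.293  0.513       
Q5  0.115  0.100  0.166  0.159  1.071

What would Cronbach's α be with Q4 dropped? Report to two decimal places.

α = 0.38

Remaining items: Q1, Q2, Q3, Q5 (k = 4).
Σσ²ᵢ = 1.703 + 2.283 + 2.459 + 1.071 = 7.516
σ²_total = 7.516 + 2 × 1.483 = 10.482
α (item deleted) = (4/3)·(1 − 7.516/10.482) = 0.38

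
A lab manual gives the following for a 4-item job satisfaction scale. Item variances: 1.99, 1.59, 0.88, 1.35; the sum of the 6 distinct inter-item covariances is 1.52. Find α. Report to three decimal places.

sum of item variances = 1.99 + 1.59 + 0.88 + 1.35 = 5.81
Sum of distinct covariances = 1.52
σ²_total = sum of item variances + 2·Σcov = 5.81 + 2 × 1.52 = 8.85
α = (4/3)·(1 − 5.81/8.85) = 0.458

α = 0.458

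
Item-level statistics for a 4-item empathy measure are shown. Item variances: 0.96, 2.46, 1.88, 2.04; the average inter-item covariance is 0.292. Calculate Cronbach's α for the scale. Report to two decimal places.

Σσ²ᵢ = 0.96 + 2.46 + 1.88 + 2.04 = 7.34
Sum of the 6 distinct covariances = 6 × 0.292 = 1.752
total variance = Σσ²ᵢ + 2·Σcov = 7.34 + 2 × 1.752 = 10.844
α = (4/3)·(1 − 7.34/10.844) = 0.43

Cronbach's α = 0.43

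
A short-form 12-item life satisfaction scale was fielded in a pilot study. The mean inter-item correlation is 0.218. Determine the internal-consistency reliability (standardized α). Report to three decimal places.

Standardized α = k·r̄ / (1 + (k−1)·r̄) = 12 × 0.218 / (1 + 11 × 0.218)
  = 2.6160 / 3.3980 = 0.770

standardized α = 0.770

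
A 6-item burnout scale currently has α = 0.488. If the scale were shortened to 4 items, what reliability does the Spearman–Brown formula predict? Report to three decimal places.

Length factor m = 4/6 = 0.6667
α' = m·α / (1 − (1−m)·α)
   = 4/6 × 0.488 / (1 − (1 − 4/6) × 0.488)
   = 0.3253 / 0.8373 = 0.389

predicted reliability = 0.389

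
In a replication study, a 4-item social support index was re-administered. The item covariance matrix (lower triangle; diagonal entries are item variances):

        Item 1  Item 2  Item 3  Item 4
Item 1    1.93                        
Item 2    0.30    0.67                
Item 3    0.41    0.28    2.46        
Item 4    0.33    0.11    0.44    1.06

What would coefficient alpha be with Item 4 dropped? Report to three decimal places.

Remaining items: Item 1, Item 2, Item 3 (k = 3).
Σσ²ᵢ = 1.93 + 0.67 + 2.46 = 5.06
Var(T) = 5.06 + 2 × 0.99 = 7.04
α (item deleted) = (3/2)·(1 − 5.06/7.04) = 0.422

coefficient alpha = 0.422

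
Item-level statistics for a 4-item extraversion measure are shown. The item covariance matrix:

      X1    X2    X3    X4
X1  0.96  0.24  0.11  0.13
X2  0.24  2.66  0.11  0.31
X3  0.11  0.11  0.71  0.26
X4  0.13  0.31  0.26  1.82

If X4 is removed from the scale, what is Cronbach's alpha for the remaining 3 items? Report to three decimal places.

α = 0.263

Remaining items: X1, X2, X3 (k = 3).
ΣVar(i) = 0.96 + 2.66 + 0.71 = 4.33
σ²_T = 4.33 + 2 × 0.46 = 5.25
α (item deleted) = (3/2)·(1 − 4.33/5.25) = 0.263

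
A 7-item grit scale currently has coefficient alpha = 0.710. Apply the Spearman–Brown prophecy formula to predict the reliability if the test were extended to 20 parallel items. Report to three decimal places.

Length factor m = 20/7 = 2.8571
α' = m·α / (1 + (m−1)·α)
   = 20/7 × 0.710 / (1 + (20/7 − 1) × 0.710)
   = 2.0286 / 2.3186 = 0.875

predicted reliability = 0.875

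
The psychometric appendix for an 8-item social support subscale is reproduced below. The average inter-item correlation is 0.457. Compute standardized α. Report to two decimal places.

Standardized α = k·r̄ / (1 + (k−1)·r̄) = 8 × 0.457 / (1 + 7 × 0.457)
  = 3.6560 / 4.1990 = 0.87

standardized α = 0.87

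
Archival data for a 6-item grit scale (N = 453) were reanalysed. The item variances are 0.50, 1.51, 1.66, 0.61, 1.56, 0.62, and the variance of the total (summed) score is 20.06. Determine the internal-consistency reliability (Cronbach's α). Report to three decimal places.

Σσᵢ² = 0.50 + 1.51 + 1.66 + 0.61 + 1.56 + 0.62 = 6.46
α = (k/(k−1))·(1 − Σσᵢ²/σ²_T) = (6/5)·(1 − 6.46/20.06) = 0.814

Cronbach's α = 0.814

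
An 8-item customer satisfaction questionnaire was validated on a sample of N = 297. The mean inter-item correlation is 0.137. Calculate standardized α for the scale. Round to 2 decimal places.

standardized α = 0.56

Standardized α = k·r̄ / (1 + (k−1)·r̄) = 8 × 0.137 / (1 + 7 × 0.137)
  = 1.0960 / 1.9590 = 0.56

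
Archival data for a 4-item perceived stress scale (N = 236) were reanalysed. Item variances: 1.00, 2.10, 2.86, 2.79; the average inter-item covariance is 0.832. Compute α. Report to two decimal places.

Σσᵢ² = 1.00 + 2.10 + 2.86 + 2.79 = 8.75
Sum of the 6 distinct covariances = 6 × 0.832 = 4.992
total variance = Σσᵢ² + 2·Σcov = 8.75 + 2 × 4.992 = 18.734
α = (4/3)·(1 − 8.75/18.734) = 0.71

α = 0.71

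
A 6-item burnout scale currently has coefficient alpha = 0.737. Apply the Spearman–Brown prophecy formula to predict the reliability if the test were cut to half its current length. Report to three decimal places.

Length factor m = 1/2
α' = m·α / (1 − (1−m)·α)
   = 1/2 × 0.737 / (1 − (1 − 1/2) × 0.737)
   = 0.3685 / 0.6315 = 0.584

predicted reliability = 0.584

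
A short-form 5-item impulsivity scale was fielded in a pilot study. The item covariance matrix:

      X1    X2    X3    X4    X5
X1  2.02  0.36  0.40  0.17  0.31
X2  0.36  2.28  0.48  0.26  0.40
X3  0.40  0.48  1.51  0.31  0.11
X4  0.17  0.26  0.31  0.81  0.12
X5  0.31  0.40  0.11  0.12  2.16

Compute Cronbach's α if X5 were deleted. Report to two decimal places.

α = 0.50

Remaining items: X1, X2, X3, X4 (k = 4).
ΣVar(i) = 2.02 + 2.28 + 1.51 + 0.81 = 6.62
σ²_total = 6.62 + 2 × 1.98 = 10.58
α (item deleted) = (4/3)·(1 − 6.62/10.58) = 0.50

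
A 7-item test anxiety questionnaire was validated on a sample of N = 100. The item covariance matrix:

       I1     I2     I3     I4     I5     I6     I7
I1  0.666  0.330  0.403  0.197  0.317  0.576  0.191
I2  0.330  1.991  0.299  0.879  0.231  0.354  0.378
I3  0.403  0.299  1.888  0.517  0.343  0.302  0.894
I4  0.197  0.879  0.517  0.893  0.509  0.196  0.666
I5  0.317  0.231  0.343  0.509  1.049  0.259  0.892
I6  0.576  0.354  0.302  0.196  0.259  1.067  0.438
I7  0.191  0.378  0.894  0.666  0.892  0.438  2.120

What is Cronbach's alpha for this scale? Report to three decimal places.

α = 0.764

sum of item variances = 0.666 + 1.991 + 1.888 + 0.893 + 1.049 + 1.067 + 2.120 = 9.674
Sum of the distinct covariances = 9.171
total variance = 9.674 + 2 × 9.171 = 28.016
α = (k/(k−1))·(1 − sum of item variances/total variance) = (7/6)·(1 − 9.674/28.016) = 0.764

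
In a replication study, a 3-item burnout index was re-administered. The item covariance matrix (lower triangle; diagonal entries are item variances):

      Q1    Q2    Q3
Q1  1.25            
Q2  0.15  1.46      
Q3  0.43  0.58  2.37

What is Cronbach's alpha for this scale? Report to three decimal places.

Cronbach's alpha = 0.470

sum of item variances = 1.25 + 1.46 + 2.37 = 5.08
Sum of the distinct covariances = 1.16
σ²_total = 5.08 + 2 × 1.16 = 7.40
α = (k/(k−1))·(1 − sum of item variances/σ²_total) = (3/2)·(1 − 5.08/7.40) = 0.470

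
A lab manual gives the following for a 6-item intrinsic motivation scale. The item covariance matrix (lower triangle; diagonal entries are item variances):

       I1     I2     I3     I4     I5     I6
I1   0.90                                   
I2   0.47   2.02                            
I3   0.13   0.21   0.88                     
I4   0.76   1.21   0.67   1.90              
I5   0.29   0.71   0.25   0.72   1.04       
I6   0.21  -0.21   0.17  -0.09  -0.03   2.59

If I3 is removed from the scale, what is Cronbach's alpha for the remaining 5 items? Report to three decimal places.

Remaining items: I1, I2, I4, I5, I6 (k = 5).
Σσᵢ² = 0.90 + 2.02 + 1.90 + 1.04 + 2.59 = 8.45
σ²_T = 8.45 + 2 × 4.04 = 16.53
α (item deleted) = (5/4)·(1 − 8.45/16.53) = 0.611

α = 0.611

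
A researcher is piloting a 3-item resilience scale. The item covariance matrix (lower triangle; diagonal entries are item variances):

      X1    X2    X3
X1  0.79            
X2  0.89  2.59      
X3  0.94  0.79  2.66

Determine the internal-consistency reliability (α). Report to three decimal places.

α = 0.697

Σσ²ᵢ = 0.79 + 2.59 + 2.66 = 6.04
Sum of off-diagonal covariances = 2.62
σ²_T = 6.04 + 2 × 2.62 = 11.28
α = (k/(k−1))·(1 − Σσ²ᵢ/σ²_T) = (3/2)·(1 − 6.04/11.28) = 0.697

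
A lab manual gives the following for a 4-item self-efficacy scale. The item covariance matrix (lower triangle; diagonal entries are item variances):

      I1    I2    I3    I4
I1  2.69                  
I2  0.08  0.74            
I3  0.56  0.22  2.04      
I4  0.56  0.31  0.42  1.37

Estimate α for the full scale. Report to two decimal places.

sum of item variances = 2.69 + 0.74 + 2.04 + 1.37 = 6.84
Sum of off-diagonal covariances = 2.15
total variance = 6.84 + 2 × 2.15 = 11.14
α = (k/(k−1))·(1 − sum of item variances/total variance) = (4/3)·(1 − 6.84/11.14) = 0.51

α = 0.51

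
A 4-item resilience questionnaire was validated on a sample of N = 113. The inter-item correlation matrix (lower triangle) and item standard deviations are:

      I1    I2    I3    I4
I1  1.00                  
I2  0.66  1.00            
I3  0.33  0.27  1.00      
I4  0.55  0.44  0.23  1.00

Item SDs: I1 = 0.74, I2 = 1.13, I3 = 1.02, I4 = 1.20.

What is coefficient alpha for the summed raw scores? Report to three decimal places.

coefficient alpha = 0.714

Σσ²ᵢ = 0.74² + 1.13² + 1.02² + 1.20² = 4.3049
Covariances σ_ij = r_ij · s_i · s_j:
  σ(I1,I2) = 0.66 × 0.74 × 1.13 = 0.5519
  σ(I1,I3) = 0.33 × 0.74 × 1.02 = 0.2491
  σ(I1,I4) = 0.55 × 0.74 × 1.20 = 0.4884
  σ(I2,I3) = 0.27 × 1.13 × 1.02 = 0.3112
  σ(I2,I4) = 0.44 × 1.13 × 1.20 = 0.5966
  σ(I3,I4) = 0.23 × 1.02 × 1.20 = 0.2815
σ²_T = Σσ²ᵢ + 2·Σσ_ij = 4.3049 + 2 × 2.4787 = 9.2623
α = (4/3)·(1 − 4.3049/9.2623) = 0.714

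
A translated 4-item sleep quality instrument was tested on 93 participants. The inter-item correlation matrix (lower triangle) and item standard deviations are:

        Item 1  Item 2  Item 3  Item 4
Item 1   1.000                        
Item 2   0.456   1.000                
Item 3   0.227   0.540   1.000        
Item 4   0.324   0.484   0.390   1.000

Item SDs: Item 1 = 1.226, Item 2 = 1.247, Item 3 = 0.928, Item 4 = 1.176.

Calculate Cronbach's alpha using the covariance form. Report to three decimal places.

Σσ²ᵢ = 1.226² + 1.247² + 0.928² + 1.176² = 5.3022
Covariances σ_ij = r_ij · s_i · s_j:
  σ(Item 1,Item 2) = 0.456 × 1.226 × 1.247 = 0.6971
  σ(Item 1,Item 3) = 0.227 × 1.226 × 0.928 = 0.2583
  σ(Item 1,Item 4) = 0.324 × 1.226 × 1.176 = 0.4671
  σ(Item 2,Item 3) = 0.540 × 1.247 × 0.928 = 0.6249
  σ(Item 2,Item 4) = 0.484 × 1.247 × 1.176 = 0.7098
  σ(Item 3,Item 4) = 0.390 × 0.928 × 1.176 = 0.4256
σ²_T = Σσ²ᵢ + 2·Σσ_ij = 5.3022 + 2 × 3.1828 = 11.6678
α = (4/3)·(1 − 5.3022/11.6678) = 0.727

Cronbach's alpha = 0.727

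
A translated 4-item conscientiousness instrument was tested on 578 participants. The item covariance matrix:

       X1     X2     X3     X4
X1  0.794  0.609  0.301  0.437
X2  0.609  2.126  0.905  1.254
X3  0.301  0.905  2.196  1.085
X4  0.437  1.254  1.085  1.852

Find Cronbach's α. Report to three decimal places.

α = 0.758

ΣVar(i) = 0.794 + 2.126 + 2.196 + 1.852 = 6.968
Sum of the distinct covariances = 4.591
total variance = 6.968 + 2 × 4.591 = 16.150
α = (k/(k−1))·(1 − ΣVar(i)/total variance) = (4/3)·(1 − 6.968/16.150) = 0.758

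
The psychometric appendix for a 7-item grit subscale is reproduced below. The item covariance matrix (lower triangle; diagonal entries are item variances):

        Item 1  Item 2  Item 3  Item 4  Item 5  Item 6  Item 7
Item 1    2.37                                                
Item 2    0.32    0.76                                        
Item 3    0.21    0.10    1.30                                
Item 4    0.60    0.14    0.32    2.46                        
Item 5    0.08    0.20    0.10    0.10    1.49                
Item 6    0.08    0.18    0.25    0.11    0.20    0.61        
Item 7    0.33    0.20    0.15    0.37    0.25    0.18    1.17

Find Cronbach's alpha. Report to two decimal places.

Cronbach's alpha = 0.55

sum of item variances = 2.37 + 0.76 + 1.30 + 2.46 + 1.49 + 0.61 + 1.17 = 10.16
Sum of the distinct covariances = 4.47
Var(T) = 10.16 + 2 × 4.47 = 19.10
α = (k/(k−1))·(1 − sum of item variances/Var(T)) = (7/6)·(1 − 10.16/19.10) = 0.55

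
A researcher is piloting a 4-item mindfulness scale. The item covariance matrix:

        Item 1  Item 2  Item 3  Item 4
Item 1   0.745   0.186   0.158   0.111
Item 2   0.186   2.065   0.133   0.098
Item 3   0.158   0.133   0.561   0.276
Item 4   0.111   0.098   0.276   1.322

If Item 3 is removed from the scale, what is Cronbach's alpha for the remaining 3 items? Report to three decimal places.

Remaining items: Item 1, Item 2, Item 4 (k = 3).
sum of item variances = 0.745 + 2.065 + 1.322 = 4.132
total variance = 4.132 + 2 × 0.395 = 4.922
α (item deleted) = (3/2)·(1 − 4.132/4.922) = 0.241

α = 0.241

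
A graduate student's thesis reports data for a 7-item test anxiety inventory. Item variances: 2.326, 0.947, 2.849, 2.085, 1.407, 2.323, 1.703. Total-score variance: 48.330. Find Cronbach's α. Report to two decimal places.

Σσ²ᵢ = 2.326 + 0.947 + 2.849 + 2.085 + 1.407 + 2.323 + 1.703 = 13.640
α = (k/(k−1))·(1 − Σσ²ᵢ/total variance) = (7/6)·(1 − 13.640/48.330) = 0.84

α = 0.84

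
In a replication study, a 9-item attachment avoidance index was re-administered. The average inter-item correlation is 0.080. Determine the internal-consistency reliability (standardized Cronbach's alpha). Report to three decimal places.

standardized Cronbach's alpha = 0.439

Standardized α = k·r̄ / (1 + (k−1)·r̄) = 9 × 0.080 / (1 + 8 × 0.080)
  = 0.7200 / 1.6400 = 0.439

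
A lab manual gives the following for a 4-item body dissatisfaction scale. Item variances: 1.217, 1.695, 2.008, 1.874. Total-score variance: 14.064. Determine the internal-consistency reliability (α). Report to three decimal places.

α = 0.689

Σσ²ᵢ = 1.217 + 1.695 + 2.008 + 1.874 = 6.794
α = (k/(k−1))·(1 − Σσ²ᵢ/total variance) = (4/3)·(1 − 6.794/14.064) = 0.689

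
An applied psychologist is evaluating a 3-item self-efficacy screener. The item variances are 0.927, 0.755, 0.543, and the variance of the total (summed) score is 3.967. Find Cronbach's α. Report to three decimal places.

ΣVar(i) = 0.927 + 0.755 + 0.543 = 2.225
α = (k/(k−1))·(1 − ΣVar(i)/σ²_total) = (3/2)·(1 − 2.225/3.967) = 0.659

α = 0.659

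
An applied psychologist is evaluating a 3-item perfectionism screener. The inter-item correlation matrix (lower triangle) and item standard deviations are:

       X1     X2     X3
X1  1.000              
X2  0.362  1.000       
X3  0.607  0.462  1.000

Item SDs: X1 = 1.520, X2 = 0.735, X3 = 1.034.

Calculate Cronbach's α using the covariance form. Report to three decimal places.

Cronbach's α = 0.699

Σσ²ᵢ = 1.520² + 0.735² + 1.034² = 3.9198
Covariances σ_ij = r_ij · s_i · s_j:
  σ(X1,X2) = 0.362 × 1.520 × 0.735 = 0.4044
  σ(X1,X3) = 0.607 × 1.520 × 1.034 = 0.9540
  σ(X2,X3) = 0.462 × 0.735 × 1.034 = 0.3511
σ²_T = Σσ²ᵢ + 2·Σσ_ij = 3.9198 + 2 × 1.7095 = 7.3388
α = (3/2)·(1 − 3.9198/7.3388) = 0.699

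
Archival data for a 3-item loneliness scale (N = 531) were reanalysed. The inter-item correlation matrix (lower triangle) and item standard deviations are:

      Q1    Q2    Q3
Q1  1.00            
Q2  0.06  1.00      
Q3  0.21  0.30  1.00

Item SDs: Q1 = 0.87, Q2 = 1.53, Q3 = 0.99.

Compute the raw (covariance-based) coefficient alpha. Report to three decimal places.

α = 0.390

Σσ²ᵢ = 0.87² + 1.53² + 0.99² = 4.0779
Covariances σ_ij = r_ij · s_i · s_j:
  σ(Q1,Q2) = 0.06 × 0.87 × 1.53 = 0.0799
  σ(Q1,Q3) = 0.21 × 0.87 × 0.99 = 0.1809
  σ(Q2,Q3) = 0.30 × 1.53 × 0.99 = 0.4544
σ²_T = Σσ²ᵢ + 2·Σσ_ij = 4.0779 + 2 × 0.7152 = 5.5083
α = (3/2)·(1 − 4.0779/5.5083) = 0.390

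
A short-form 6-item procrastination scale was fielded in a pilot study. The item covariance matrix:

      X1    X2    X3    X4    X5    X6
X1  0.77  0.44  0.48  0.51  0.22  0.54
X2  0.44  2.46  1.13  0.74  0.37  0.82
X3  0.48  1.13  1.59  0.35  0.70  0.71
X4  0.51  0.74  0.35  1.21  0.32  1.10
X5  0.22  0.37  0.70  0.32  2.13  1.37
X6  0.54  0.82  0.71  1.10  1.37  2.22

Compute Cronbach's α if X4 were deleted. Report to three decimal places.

α = 0.746

Remaining items: X1, X2, X3, X5, X6 (k = 5).
sum of item variances = 0.77 + 2.46 + 1.59 + 2.13 + 2.22 = 9.17
total variance = 9.17 + 2 × 6.78 = 22.73
α (item deleted) = (5/4)·(1 − 9.17/22.73) = 0.746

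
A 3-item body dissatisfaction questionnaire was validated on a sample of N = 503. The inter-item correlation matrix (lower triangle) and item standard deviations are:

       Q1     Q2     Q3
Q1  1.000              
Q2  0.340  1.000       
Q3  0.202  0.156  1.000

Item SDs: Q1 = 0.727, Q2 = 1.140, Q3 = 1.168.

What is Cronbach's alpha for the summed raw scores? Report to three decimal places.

α = 0.439

Σσ²ᵢ = 0.727² + 1.140² + 1.168² = 3.1924
Covariances σ_ij = r_ij · s_i · s_j:
  σ(Q1,Q2) = 0.340 × 0.727 × 1.140 = 0.2818
  σ(Q1,Q3) = 0.202 × 0.727 × 1.168 = 0.1715
  σ(Q2,Q3) = 0.156 × 1.140 × 1.168 = 0.2077
σ²_T = Σσ²ᵢ + 2·Σσ_ij = 3.1924 + 2 × 0.6610 = 4.5144
α = (3/2)·(1 − 3.1924/4.5144) = 0.439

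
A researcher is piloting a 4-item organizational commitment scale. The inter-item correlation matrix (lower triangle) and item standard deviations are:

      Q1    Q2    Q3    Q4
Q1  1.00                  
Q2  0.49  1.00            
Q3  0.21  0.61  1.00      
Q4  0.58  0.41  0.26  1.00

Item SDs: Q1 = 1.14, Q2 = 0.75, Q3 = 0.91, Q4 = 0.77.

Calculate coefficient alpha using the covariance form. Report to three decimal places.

Σσ²ᵢ = 1.14² + 0.75² + 0.91² + 0.77² = 3.2831
Covariances σ_ij = r_ij · s_i · s_j:
  σ(Q1,Q2) = 0.49 × 1.14 × 0.75 = 0.4189
  σ(Q1,Q3) = 0.21 × 1.14 × 0.91 = 0.2179
  σ(Q1,Q4) = 0.58 × 1.14 × 0.77 = 0.5091
  σ(Q2,Q3) = 0.61 × 0.75 × 0.91 = 0.4163
  σ(Q2,Q4) = 0.41 × 0.75 × 0.77 = 0.2368
  σ(Q3,Q4) = 0.26 × 0.91 × 0.77 = 0.1822
σ²_T = Σσ²ᵢ + 2·Σσ_ij = 3.2831 + 2 × 1.9812 = 7.2455
α = (4/3)·(1 − 3.2831/7.2455) = 0.729

α = 0.729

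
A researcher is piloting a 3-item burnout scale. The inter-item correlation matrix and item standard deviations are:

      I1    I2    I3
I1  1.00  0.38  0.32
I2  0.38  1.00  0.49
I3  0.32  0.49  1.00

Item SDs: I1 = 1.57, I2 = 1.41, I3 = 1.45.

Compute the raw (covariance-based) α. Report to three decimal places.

α = 0.659

Σσ²ᵢ = 1.57² + 1.41² + 1.45² = 6.5555
Covariances σ_ij = r_ij · s_i · s_j:
  σ(I1,I2) = 0.38 × 1.57 × 1.41 = 0.8412
  σ(I1,I3) = 0.32 × 1.57 × 1.45 = 0.7285
  σ(I2,I3) = 0.49 × 1.41 × 1.45 = 1.0018
σ²_T = Σσ²ᵢ + 2·Σσ_ij = 6.5555 + 2 × 2.5715 = 11.6985
α = (3/2)·(1 − 6.5555/11.6985) = 0.659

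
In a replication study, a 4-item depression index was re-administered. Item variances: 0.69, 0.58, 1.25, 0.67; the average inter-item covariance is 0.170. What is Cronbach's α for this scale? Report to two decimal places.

sum of item variances = 0.69 + 0.58 + 1.25 + 0.67 = 3.19
Sum of the 6 distinct covariances = 6 × 0.170 = 1.020
σ²_total = sum of item variances + 2·Σcov = 3.19 + 2 × 1.020 = 5.230
α = (4/3)·(1 − 3.19/5.230) = 0.52

α = 0.52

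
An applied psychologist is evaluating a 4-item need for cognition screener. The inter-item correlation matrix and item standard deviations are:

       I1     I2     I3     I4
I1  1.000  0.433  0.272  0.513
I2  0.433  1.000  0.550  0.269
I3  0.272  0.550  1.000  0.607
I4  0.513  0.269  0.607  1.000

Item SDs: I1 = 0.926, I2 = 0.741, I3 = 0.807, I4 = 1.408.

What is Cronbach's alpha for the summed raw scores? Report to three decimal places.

Σσ²ᵢ = 0.926² + 0.741² + 0.807² + 1.408² = 4.0403
Covariances σ_ij = r_ij · s_i · s_j:
  σ(I1,I2) = 0.433 × 0.926 × 0.741 = 0.2971
  σ(I1,I3) = 0.272 × 0.926 × 0.807 = 0.2033
  σ(I1,I4) = 0.513 × 0.926 × 1.408 = 0.6689
  σ(I2,I3) = 0.550 × 0.741 × 0.807 = 0.3289
  σ(I2,I4) = 0.269 × 0.741 × 1.408 = 0.2807
  σ(I3,I4) = 0.607 × 0.807 × 1.408 = 0.6897
σ²_T = Σσ²ᵢ + 2·Σσ_ij = 4.0403 + 2 × 2.4686 = 8.9775
α = (4/3)·(1 − 4.0403/8.9775) = 0.733

Cronbach's alpha = 0.733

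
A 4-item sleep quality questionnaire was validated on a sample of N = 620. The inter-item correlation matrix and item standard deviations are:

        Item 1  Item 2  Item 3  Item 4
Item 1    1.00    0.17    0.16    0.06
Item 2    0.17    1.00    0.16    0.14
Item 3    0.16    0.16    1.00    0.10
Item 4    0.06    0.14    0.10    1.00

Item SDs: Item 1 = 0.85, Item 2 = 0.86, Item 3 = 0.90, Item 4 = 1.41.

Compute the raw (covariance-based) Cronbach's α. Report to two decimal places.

α = 0.34

Σσ²ᵢ = 0.85² + 0.86² + 0.90² + 1.41² = 4.2602
Covariances σ_ij = r_ij · s_i · s_j:
  σ(Item 1,Item 2) = 0.17 × 0.85 × 0.86 = 0.1243
  σ(Item 1,Item 3) = 0.16 × 0.85 × 0.90 = 0.1224
  σ(Item 1,Item 4) = 0.06 × 0.85 × 1.41 = 0.0719
  σ(Item 2,Item 3) = 0.16 × 0.86 × 0.90 = 0.1238
  σ(Item 2,Item 4) = 0.14 × 0.86 × 1.41 = 0.1698
  σ(Item 3,Item 4) = 0.10 × 0.90 × 1.41 = 0.1269
σ²_T = Σσ²ᵢ + 2·Σσ_ij = 4.2602 + 2 × 0.7391 = 5.7384
α = (4/3)·(1 − 4.2602/5.7384) = 0.34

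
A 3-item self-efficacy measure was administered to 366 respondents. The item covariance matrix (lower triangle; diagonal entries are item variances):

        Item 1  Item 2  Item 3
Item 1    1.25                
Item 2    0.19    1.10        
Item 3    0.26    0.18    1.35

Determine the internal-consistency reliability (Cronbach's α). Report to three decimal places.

α = 0.381

ΣVar(i) = 1.25 + 1.10 + 1.35 = 3.70
Sum of the distinct covariances = 0.63
σ²_T = 3.70 + 2 × 0.63 = 4.96
α = (k/(k−1))·(1 − ΣVar(i)/σ²_T) = (3/2)·(1 − 3.70/4.96) = 0.381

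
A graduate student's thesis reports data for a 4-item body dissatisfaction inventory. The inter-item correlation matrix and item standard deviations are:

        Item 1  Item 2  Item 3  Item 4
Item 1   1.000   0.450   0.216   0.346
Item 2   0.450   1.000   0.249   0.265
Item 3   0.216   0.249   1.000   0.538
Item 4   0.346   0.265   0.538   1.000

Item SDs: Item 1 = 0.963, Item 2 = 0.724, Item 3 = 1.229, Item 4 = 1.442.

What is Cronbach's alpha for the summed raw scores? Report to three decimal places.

Σσ²ᵢ = 0.963² + 0.724² + 1.229² + 1.442² = 5.0414
Covariances σ_ij = r_ij · s_i · s_j:
  σ(Item 1,Item 2) = 0.450 × 0.963 × 0.724 = 0.3137
  σ(Item 1,Item 3) = 0.216 × 0.963 × 1.229 = 0.2556
  σ(Item 1,Item 4) = 0.346 × 0.963 × 1.442 = 0.4805
  σ(Item 2,Item 3) = 0.249 × 0.724 × 1.229 = 0.2216
  σ(Item 2,Item 4) = 0.265 × 0.724 × 1.442 = 0.2767
  σ(Item 3,Item 4) = 0.538 × 1.229 × 1.442 = 0.9535
σ²_T = Σσ²ᵢ + 2·Σσ_ij = 5.0414 + 2 × 2.5016 = 10.0446
α = (4/3)·(1 − 5.0414/10.0446) = 0.664

α = 0.664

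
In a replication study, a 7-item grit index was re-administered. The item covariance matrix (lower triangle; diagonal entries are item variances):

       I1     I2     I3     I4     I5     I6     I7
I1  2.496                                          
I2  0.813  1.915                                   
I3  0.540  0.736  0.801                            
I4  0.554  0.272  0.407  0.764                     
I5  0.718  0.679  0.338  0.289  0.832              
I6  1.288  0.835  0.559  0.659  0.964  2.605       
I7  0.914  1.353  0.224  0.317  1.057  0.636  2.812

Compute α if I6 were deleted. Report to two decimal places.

α = 0.79

Remaining items: I1, I2, I3, I4, I5, I7 (k = 6).
Σσᵢ² = 2.496 + 1.915 + 0.801 + 0.764 + 0.832 + 2.812 = 9.620
σ²_total = 9.620 + 2 × 9.211 = 28.042
α (item deleted) = (6/5)·(1 − 9.620/28.042) = 0.79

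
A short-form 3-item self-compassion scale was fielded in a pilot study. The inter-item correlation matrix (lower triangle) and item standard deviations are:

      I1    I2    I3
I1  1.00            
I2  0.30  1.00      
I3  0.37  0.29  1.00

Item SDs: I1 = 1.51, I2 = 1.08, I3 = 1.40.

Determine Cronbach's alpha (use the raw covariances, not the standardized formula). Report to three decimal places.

α = 0.581

Σσ²ᵢ = 1.51² + 1.08² + 1.40² = 5.4065
Covariances σ_ij = r_ij · s_i · s_j:
  σ(I1,I2) = 0.30 × 1.51 × 1.08 = 0.4892
  σ(I1,I3) = 0.37 × 1.51 × 1.40 = 0.7822
  σ(I2,I3) = 0.29 × 1.08 × 1.40 = 0.4385
σ²_T = Σσ²ᵢ + 2·Σσ_ij = 5.4065 + 2 × 1.7099 = 8.8263
α = (3/2)·(1 − 5.4065/8.8263) = 0.581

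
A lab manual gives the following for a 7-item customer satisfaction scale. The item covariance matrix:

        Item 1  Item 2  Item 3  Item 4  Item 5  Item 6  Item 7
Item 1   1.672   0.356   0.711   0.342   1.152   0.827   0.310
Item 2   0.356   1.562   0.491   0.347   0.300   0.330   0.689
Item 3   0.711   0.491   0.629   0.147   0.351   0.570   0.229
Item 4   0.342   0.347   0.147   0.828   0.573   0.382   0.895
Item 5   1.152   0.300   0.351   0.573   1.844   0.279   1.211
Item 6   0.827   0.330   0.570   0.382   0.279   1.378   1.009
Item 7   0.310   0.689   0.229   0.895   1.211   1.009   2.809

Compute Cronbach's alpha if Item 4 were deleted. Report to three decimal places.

α = 0.769

Remaining items: Item 1, Item 2, Item 3, Item 5, Item 6, Item 7 (k = 6).
ΣVar(i) = 1.672 + 1.562 + 0.629 + 1.844 + 1.378 + 2.809 = 9.894
Var(T) = 9.894 + 2 × 8.815 = 27.524
α (item deleted) = (6/5)·(1 − 9.894/27.524) = 0.769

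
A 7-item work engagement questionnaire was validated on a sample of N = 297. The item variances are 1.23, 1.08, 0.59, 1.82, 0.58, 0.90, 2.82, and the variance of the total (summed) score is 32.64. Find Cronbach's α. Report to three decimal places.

sum of item variances = 1.23 + 1.08 + 0.59 + 1.82 + 0.58 + 0.90 + 2.82 = 9.02
α = (k/(k−1))·(1 − sum of item variances/Var(T)) = (7/6)·(1 − 9.02/32.64) = 0.844

Cronbach's α = 0.844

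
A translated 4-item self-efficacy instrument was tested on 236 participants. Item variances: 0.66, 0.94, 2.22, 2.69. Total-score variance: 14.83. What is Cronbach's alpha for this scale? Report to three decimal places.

Cronbach's alpha = 0.748

ΣVar(i) = 0.66 + 0.94 + 2.22 + 2.69 = 6.51
α = (k/(k−1))·(1 − ΣVar(i)/σ²_total) = (4/3)·(1 − 6.51/14.83) = 0.748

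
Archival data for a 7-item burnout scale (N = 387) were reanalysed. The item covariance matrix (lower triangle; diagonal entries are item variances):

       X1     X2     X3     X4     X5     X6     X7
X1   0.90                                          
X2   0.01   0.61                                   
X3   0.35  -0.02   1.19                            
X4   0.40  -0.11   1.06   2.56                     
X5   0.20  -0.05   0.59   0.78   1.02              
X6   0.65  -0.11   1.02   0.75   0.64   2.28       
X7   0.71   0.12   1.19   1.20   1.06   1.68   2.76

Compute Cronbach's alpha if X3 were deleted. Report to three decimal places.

α = 0.732

Remaining items: X1, X2, X4, X5, X6, X7 (k = 6).
Σσ²ᵢ = 0.90 + 0.61 + 2.56 + 1.02 + 2.28 + 2.76 = 10.13
σ²_total = 10.13 + 2 × 7.93 = 25.99
α (item deleted) = (6/5)·(1 − 10.13/25.99) = 0.732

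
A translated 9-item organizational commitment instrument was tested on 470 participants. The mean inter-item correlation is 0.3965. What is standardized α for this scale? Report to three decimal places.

Standardized α = k·r̄ / (1 + (k−1)·r̄) = 9 × 0.3965 / (1 + 8 × 0.3965)
  = 3.5685 / 4.1720 = 0.855

α = 0.855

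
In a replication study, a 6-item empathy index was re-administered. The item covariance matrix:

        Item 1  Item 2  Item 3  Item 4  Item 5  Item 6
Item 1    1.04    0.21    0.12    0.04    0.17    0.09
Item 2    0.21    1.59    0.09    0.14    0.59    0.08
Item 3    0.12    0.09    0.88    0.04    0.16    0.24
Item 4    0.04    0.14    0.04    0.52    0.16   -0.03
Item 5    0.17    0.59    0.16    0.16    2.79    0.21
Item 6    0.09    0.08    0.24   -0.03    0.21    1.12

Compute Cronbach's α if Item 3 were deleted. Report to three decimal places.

Remaining items: Item 1, Item 2, Item 4, Item 5, Item 6 (k = 5).
sum of item variances = 1.04 + 1.59 + 0.52 + 2.79 + 1.12 = 7.06
total variance = 7.06 + 2 × 1.66 = 10.38
α (item deleted) = (5/4)·(1 − 7.06/10.38) = 0.400

α = 0.400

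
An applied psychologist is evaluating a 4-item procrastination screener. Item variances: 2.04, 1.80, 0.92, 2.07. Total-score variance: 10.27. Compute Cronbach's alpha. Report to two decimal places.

Cronbach's alpha = 0.45

Σσ²ᵢ = 2.04 + 1.80 + 0.92 + 2.07 = 6.83
α = (k/(k−1))·(1 − Σσ²ᵢ/Var(T)) = (4/3)·(1 − 6.83/10.27) = 0.45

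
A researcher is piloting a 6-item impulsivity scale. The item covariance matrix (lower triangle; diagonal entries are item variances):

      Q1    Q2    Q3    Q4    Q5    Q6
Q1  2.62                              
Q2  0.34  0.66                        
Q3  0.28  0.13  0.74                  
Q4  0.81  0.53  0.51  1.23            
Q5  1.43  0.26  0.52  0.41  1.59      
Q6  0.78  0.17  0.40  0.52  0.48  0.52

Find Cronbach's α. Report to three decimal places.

Σσ²ᵢ = 2.62 + 0.66 + 0.74 + 1.23 + 1.59 + 0.52 = 7.36
Sum of off-diagonal covariances = 7.57
total variance = 7.36 + 2 × 7.57 = 22.50
α = (k/(k−1))·(1 − Σσ²ᵢ/total variance) = (6/5)·(1 − 7.36/22.50) = 0.807

α = 0.807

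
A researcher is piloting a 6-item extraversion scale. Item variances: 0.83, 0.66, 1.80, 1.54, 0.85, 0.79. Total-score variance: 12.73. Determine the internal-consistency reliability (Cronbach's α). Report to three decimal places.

ΣVar(i) = 0.83 + 0.66 + 1.80 + 1.54 + 0.85 + 0.79 = 6.47
α = (k/(k−1))·(1 − ΣVar(i)/σ²_T) = (6/5)·(1 − 6.47/12.73) = 0.590

Cronbach's α = 0.590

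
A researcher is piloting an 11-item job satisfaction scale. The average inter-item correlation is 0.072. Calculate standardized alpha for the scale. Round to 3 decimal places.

α = 0.460

Standardized α = k·r̄ / (1 + (k−1)·r̄) = 11 × 0.072 / (1 + 10 × 0.072)
  = 0.7920 / 1.7200 = 0.460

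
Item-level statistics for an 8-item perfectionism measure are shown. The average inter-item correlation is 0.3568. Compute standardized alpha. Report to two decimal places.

α = 0.82

Standardized α = k·r̄ / (1 + (k−1)·r̄) = 8 × 0.3568 / (1 + 7 × 0.3568)
  = 2.8544 / 3.4976 = 0.82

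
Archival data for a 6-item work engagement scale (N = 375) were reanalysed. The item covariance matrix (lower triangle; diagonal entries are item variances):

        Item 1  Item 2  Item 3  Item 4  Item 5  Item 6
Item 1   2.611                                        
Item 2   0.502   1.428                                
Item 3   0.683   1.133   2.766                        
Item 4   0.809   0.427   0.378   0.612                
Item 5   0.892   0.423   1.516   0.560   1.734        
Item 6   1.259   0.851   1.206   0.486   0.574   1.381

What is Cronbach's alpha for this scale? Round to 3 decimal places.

Cronbach's alpha = 0.828

Σσᵢ² = 2.611 + 1.428 + 2.766 + 0.612 + 1.734 + 1.381 = 10.532
Sum of the distinct covariances = 11.699
σ²_T = 10.532 + 2 × 11.699 = 33.930
α = (k/(k−1))·(1 − Σσᵢ²/σ²_T) = (6/5)·(1 − 10.532/33.930) = 0.828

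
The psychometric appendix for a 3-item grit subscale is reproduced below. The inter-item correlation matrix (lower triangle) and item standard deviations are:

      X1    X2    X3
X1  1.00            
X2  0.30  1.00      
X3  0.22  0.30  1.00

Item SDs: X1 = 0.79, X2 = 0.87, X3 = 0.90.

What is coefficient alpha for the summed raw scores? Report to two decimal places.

coefficient alpha = 0.53

Σσ²ᵢ = 0.79² + 0.87² + 0.90² = 2.1910
Covariances σ_ij = r_ij · s_i · s_j:
  σ(X1,X2) = 0.30 × 0.79 × 0.87 = 0.2062
  σ(X1,X3) = 0.22 × 0.79 × 0.90 = 0.1564
  σ(X2,X3) = 0.30 × 0.87 × 0.90 = 0.2349
σ²_T = Σσ²ᵢ + 2·Σσ_ij = 2.1910 + 2 × 0.5975 = 3.3860
α = (3/2)·(1 − 2.1910/3.3860) = 0.53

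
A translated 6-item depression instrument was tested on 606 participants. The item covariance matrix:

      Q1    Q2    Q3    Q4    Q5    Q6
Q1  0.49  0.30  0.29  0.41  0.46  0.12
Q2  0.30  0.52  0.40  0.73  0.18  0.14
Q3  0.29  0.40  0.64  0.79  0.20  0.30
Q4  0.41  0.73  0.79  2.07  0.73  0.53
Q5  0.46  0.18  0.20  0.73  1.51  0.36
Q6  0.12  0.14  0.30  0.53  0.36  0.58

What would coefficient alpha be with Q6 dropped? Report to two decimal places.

coefficient alpha = 0.79

Remaining items: Q1, Q2, Q3, Q4, Q5 (k = 5).
Σσᵢ² = 0.49 + 0.52 + 0.64 + 2.07 + 1.51 = 5.23
total variance = 5.23 + 2 × 4.49 = 14.21
α (item deleted) = (5/4)·(1 − 5.23/14.21) = 0.79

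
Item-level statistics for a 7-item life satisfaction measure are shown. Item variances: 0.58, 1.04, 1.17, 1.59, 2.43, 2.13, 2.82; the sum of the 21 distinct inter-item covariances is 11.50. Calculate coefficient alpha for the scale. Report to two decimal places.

coefficient alpha = 0.77

sum of item variances = 0.58 + 1.04 + 1.17 + 1.59 + 2.43 + 2.13 + 2.82 = 11.76
Sum of distinct covariances = 11.50
σ²_total = sum of item variances + 2·Σcov = 11.76 + 2 × 11.50 = 34.76
α = (7/6)·(1 − 11.76/34.76) = 0.77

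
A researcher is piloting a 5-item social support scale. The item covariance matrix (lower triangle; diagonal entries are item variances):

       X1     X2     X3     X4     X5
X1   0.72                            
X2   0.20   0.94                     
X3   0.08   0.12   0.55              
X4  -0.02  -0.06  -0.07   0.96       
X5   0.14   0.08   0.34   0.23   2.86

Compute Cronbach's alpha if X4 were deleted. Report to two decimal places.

Remaining items: X1, X2, X3, X5 (k = 4).
sum of item variances = 0.72 + 0.94 + 0.55 + 2.86 = 5.07
σ²_total = 5.07 + 2 × 0.96 = 6.99
α (item deleted) = (4/3)·(1 − 5.07/6.99) = 0.37

Cronbach's alpha = 0.37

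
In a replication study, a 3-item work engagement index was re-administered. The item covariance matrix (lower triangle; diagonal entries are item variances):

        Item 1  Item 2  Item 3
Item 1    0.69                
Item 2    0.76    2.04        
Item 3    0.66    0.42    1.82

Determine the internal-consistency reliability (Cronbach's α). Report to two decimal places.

α = 0.67

ΣVar(i) = 0.69 + 2.04 + 1.82 = 4.55
Sum of the distinct covariances = 1.84
σ²_total = 4.55 + 2 × 1.84 = 8.23
α = (k/(k−1))·(1 − ΣVar(i)/σ²_total) = (3/2)·(1 − 4.55/8.23) = 0.67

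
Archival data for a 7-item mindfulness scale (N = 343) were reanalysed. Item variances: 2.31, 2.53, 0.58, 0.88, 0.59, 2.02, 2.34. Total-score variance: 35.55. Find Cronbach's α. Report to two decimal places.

α = 0.80

Σσᵢ² = 2.31 + 2.53 + 0.58 + 0.88 + 0.59 + 2.02 + 2.34 = 11.25
α = (k/(k−1))·(1 − Σσᵢ²/Var(T)) = (7/6)·(1 − 11.25/35.55) = 0.80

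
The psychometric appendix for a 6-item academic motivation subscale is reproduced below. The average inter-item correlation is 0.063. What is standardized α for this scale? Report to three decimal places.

Standardized α = k·r̄ / (1 + (k−1)·r̄) = 6 × 0.063 / (1 + 5 × 0.063)
  = 0.3780 / 1.3150 = 0.287

α = 0.287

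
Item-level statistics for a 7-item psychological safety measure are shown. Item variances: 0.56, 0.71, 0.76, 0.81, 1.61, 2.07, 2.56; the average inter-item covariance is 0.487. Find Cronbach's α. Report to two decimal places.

ΣVar(i) = 0.56 + 0.71 + 0.76 + 0.81 + 1.61 + 2.07 + 2.56 = 9.08
Sum of the 21 distinct covariances = 21 × 0.487 = 10.227
σ²_T = ΣVar(i) + 2·Σcov = 9.08 + 2 × 10.227 = 29.534
α = (7/6)·(1 − 9.08/29.534) = 0.81

Cronbach's α = 0.81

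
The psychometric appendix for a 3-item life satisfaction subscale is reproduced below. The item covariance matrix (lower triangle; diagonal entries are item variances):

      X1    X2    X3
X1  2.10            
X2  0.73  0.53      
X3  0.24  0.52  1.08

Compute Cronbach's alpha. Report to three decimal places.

sum of item variances = 2.10 + 0.53 + 1.08 = 3.71
Σ_{i<j} σ_ij = 1.49
total variance = 3.71 + 2 × 1.49 = 6.69
α = (k/(k−1))·(1 − sum of item variances/total variance) = (3/2)·(1 − 3.71/6.69) = 0.668

Cronbach's alpha = 0.668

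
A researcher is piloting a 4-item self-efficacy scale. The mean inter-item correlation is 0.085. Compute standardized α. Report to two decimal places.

standardized α = 0.27

Standardized α = k·r̄ / (1 + (k−1)·r̄) = 4 × 0.085 / (1 + 3 × 0.085)
  = 0.3400 / 1.2550 = 0.27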